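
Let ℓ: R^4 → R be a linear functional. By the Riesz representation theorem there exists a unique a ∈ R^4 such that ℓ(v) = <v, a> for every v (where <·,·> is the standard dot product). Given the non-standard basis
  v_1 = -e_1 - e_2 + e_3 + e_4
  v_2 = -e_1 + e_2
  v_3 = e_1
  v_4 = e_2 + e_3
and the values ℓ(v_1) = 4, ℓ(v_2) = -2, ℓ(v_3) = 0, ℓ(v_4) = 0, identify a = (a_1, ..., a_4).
a = (0, -2, 2, 0)

Write a = (a_1, ..., a_4) in the standard basis. For each basis vector v_i, ℓ(v_i) = <v_i, a> is a linear equation in the a_j's. Collect the n equations into a matrix system V a = ℓ, where row i of V is v_i (expressed in the standard basis). Since V is invertible (lower-triangular with 1s on the diagonal, up to permutation), solve by back-substitution:
  V =
[[-1, -1, 1, 1],
 [-1, 1, 0, 0],
 [1, 0, 0, 0],
 [0, 1, 1, 0]]
  V a = (4, -2, 0, 0)
Solving gives a = (0, -2, 2, 0).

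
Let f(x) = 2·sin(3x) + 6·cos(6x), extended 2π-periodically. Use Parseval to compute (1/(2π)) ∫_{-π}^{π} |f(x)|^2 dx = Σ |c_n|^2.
Σ |c_n|^2 = 20

Expand |f|^2 and use orthogonality of {sin(nx), cos(mx)} on [-π, π]:
  ∫_{-π}^{π} sin(nx)^2 dx = π, ∫ cos(mx)^2 dx = π, and cross terms integrate to 0.
So ∫_{-π}^{π} f(x)^2 dx = 2^2 · π + 6^2 · π = (4 + 36)π.
Divide by 2π: (4 + 36)/2 = 20.
By Parseval, this equals Σ |c_n|^2.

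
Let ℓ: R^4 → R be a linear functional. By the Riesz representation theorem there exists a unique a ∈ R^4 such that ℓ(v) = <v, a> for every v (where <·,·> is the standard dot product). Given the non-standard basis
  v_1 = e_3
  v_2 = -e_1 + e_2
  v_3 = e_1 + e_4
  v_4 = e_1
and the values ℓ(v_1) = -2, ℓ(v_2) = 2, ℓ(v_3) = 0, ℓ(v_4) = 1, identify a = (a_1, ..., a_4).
a = (1, 3, -2, -1)

Write a = (a_1, ..., a_4) in the standard basis. For each basis vector v_i, ℓ(v_i) = <v_i, a> is a linear equation in the a_j's. Collect the n equations into a matrix system V a = ℓ, where row i of V is v_i (expressed in the standard basis). Since V is invertible (lower-triangular with 1s on the diagonal, up to permutation), solve by back-substitution:
  V =
[[0, 0, 1, 0],
 [-1, 1, 0, 0],
 [1, 0, 0, 1],
 [1, 0, 0, 0]]
  V a = (-2, 2, 0, 1)
Solving gives a = (1, 3, -2, -1).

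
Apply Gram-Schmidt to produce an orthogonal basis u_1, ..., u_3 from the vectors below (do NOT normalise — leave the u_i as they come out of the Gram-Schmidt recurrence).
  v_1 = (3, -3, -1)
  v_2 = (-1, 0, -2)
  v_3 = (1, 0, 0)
Orthogonal basis:
  u_1 = (3, -3, -1)
  u_2 = (-16/19, -3/19, -39/19)
  u_3 = (18/47, 21/47, -9/47)

Apply the Gram-Schmidt recurrence
  u_1 = v_1
  u_i = v_i − Σ_{j<i} ((v_i · u_j) / (u_j · u_j)) · u_j.

Step by step this gives:
  u_1 = (3, -3, -1)
  u_2 = (-16/19, -3/19, -39/19)
  u_3 = (18/47, 21/47, -9/47)

Orthogonality check:
  u_2 · u_1 = 0 (should be 0)
  u_3 · u_1 = 0 (should be 0)
  u_3 · u_2 = 0 (should be 0)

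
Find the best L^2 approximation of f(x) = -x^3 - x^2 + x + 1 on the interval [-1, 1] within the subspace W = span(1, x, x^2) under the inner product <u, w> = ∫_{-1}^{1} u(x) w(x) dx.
g(x) = -x^2 + 2*x/5 + 1

The best approximation g ∈ W is the orthogonal projection of f onto W. Writing g = a_0 + a_1 x + a_2 x^2, the coefficients solve the normal equations G · a = b where
  G_{ij} = <φ_i, φ_j> and b_i = <f, φ_i>, with φ_0 = 1, φ_1 = x, φ_2 = x^2.
G =
  [2, 0, 2/3]
  [0, 2/3, 0]
  [2/3, 0, 2/5],
b = (4/3, 4/15, 4/15).
Solving gives a_0 = 1, a_1 = 2/5, a_2 = -1, so
  g(x) = -x^2 + 2*x/5 + 1.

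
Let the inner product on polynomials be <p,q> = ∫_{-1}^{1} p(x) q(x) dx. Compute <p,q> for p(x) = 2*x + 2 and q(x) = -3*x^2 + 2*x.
<p,q> = -4/3

Expand the product: p(x)·q(x) = -6*x^3 - 2*x^2 + 4*x.
∫_{-1}^{1} of each monomial x^k gives [2/(k+1) if k even, 0 if k odd]. Integrating term-by-term (or equivalently evaluating the antiderivative F(x) = -3*x^4/2 - 2*x^3/3 + 2*x^2 at the endpoints):
  F(1) − F(−1) = -1/6 − (7/6) = -4/3.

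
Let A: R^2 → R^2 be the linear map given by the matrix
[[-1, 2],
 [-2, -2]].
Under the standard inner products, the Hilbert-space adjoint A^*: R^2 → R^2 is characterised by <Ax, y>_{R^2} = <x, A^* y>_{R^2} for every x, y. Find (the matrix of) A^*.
A^* = A^T =
[[-1, -2],
 [2, -2]]

For real matrices with standard dot products, the defining identity <Ax, y> = <x, A^* y> gives (Ax)^T y = x^T (A^*) y, i.e. x^T A^T y = x^T (A^*) y. Since this holds for all x, y, we must have A^* = A^T. Therefore
A^* =
[[-1, -2],
 [2, -2]].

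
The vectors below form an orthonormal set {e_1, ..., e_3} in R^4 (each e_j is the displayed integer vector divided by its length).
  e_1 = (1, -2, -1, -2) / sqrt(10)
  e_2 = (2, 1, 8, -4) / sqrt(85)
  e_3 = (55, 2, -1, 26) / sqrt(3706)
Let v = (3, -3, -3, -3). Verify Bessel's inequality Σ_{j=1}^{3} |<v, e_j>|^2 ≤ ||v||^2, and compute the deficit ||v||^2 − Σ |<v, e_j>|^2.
Σ |<v, e_j>|^2 = 3843/109; ||v||^2 = 36; deficit = 81/109

Write each e_j = u_j / sqrt(<u_j, u_j>) where u_j is the displayed integer vector. Then <v, e_j> = <v, u_j> / sqrt(<u_j, u_j>), so |<v, e_j>|^2 = <v, u_j>^2 / <u_j, u_j>.
Coefficients: <v, e_1> = 18/sqrt(10), <v, e_2> = -9/sqrt(85), <v, e_3> = 84/sqrt(3706).
Square and sum: Σ |<v, e_j>|^2 = 3843/109.
Compute ||v||^2 = v·v = 36.
Deficit = 36 − 3843/109 = 81/109 ≥ 0, confirming Bessel's inequality. (The deficit equals ||v − Σ <v,e_j> e_j||^2, the squared distance from v to span{e_j}.)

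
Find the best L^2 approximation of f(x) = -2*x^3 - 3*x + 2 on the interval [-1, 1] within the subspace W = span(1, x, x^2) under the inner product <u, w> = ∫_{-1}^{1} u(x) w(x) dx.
g(x) = 2 - 21*x/5

The best approximation g ∈ W is the orthogonal projection of f onto W. Writing g = a_0 + a_1 x + a_2 x^2, the coefficients solve the normal equations G · a = b where
  G_{ij} = <φ_i, φ_j> and b_i = <f, φ_i>, with φ_0 = 1, φ_1 = x, φ_2 = x^2.
G =
  [2, 0, 2/3]
  [0, 2/3, 0]
  [2/3, 0, 2/5],
b = (4, -14/5, 4/3).
Solving gives a_0 = 2, a_1 = -21/5, a_2 = 0, so
  g(x) = 2 - 21*x/5.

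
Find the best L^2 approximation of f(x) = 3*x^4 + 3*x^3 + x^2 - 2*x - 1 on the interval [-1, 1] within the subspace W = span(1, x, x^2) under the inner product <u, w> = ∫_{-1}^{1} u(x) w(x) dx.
g(x) = 25*x^2/7 - x/5 - 44/35

The best approximation g ∈ W is the orthogonal projection of f onto W. Writing g = a_0 + a_1 x + a_2 x^2, the coefficients solve the normal equations G · a = b where
  G_{ij} = <φ_i, φ_j> and b_i = <f, φ_i>, with φ_0 = 1, φ_1 = x, φ_2 = x^2.
G =
  [2, 0, 2/3]
  [0, 2/3, 0]
  [2/3, 0, 2/5],
b = (-2/15, -2/15, 62/105).
Solving gives a_0 = -44/35, a_1 = -1/5, a_2 = 25/7, so
  g(x) = 25*x^2/7 - x/5 - 44/35.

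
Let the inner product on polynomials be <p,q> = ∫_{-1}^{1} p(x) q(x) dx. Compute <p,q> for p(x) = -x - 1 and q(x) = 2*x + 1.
<p,q> = -10/3

Expand the product: p(x)·q(x) = -2*x^2 - 3*x - 1.
∫_{-1}^{1} of each monomial x^k gives [2/(k+1) if k even, 0 if k odd]. Integrating term-by-term (or equivalently evaluating the antiderivative F(x) = -2*x^3/3 - 3*x^2/2 - x at the endpoints):
  F(1) − F(−1) = -19/6 − (1/6) = -10/3.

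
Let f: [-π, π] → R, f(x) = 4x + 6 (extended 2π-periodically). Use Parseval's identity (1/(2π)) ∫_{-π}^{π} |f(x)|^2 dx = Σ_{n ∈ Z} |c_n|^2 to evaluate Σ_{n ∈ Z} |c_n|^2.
Σ |c_n|^2 = 16π^2/3 + 36

Expand and integrate term by term over [-π, π]:
  ∫ (4x)^2 dx = 16·(2π^3/3); ∫ 2·4·(6)·x dx = 0 (odd integrand); ∫ 6^2 dx = 36·2π.
So (1/(2π)) ∫_{-π}^{π} (4x + 6)^2 dx = 16π^2/3 + 36 = 16π^2/3 + 36.
Parseval ⇒ Σ |c_n|^2 = 16π^2/3 + 36.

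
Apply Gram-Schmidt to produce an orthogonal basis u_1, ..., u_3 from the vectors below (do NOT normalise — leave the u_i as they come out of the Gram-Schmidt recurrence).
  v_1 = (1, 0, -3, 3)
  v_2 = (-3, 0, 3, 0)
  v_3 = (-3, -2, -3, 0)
Orthogonal basis:
  u_1 = (1, 0, -3, 3)
  u_2 = (-45/19, 0, 21/19, 36/19)
  u_3 = (-27/11, -2, -27/11, -18/11)

Apply the Gram-Schmidt recurrence
  u_1 = v_1
  u_i = v_i − Σ_{j<i} ((v_i · u_j) / (u_j · u_j)) · u_j.

Step by step this gives:
  u_1 = (1, 0, -3, 3)
  u_2 = (-45/19, 0, 21/19, 36/19)
  u_3 = (-27/11, -2, -27/11, -18/11)

Orthogonality check:
  u_2 · u_1 = 0 (should be 0)
  u_3 · u_1 = 0 (should be 0)
  u_3 · u_2 = 0 (should be 0)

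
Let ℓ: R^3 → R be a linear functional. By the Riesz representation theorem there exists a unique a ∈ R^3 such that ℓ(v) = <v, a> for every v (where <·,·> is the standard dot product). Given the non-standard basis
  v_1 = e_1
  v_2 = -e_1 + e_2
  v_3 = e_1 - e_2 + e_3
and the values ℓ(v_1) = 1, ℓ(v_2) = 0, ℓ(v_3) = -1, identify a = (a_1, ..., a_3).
a = (1, 1, -1)

Write a = (a_1, ..., a_3) in the standard basis. For each basis vector v_i, ℓ(v_i) = <v_i, a> is a linear equation in the a_j's. Collect the n equations into a matrix system V a = ℓ, where row i of V is v_i (expressed in the standard basis). Since V is invertible (lower-triangular with 1s on the diagonal, up to permutation), solve by back-substitution:
  V =
[[1, 0, 0],
 [-1, 1, 0],
 [1, -1, 1]]
  V a = (1, 0, -1)
Solving gives a = (1, 1, -1).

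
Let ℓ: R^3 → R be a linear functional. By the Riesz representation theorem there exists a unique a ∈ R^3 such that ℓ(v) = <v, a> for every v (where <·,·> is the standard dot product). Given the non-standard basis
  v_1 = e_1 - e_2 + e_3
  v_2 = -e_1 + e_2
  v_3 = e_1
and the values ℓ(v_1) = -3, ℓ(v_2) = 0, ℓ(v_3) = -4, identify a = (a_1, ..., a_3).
a = (-4, -4, -3)

Write a = (a_1, ..., a_3) in the standard basis. For each basis vector v_i, ℓ(v_i) = <v_i, a> is a linear equation in the a_j's. Collect the n equations into a matrix system V a = ℓ, where row i of V is v_i (expressed in the standard basis). Since V is invertible (lower-triangular with 1s on the diagonal, up to permutation), solve by back-substitution:
  V =
[[1, -1, 1],
 [-1, 1, 0],
 [1, 0, 0]]
  V a = (-3, 0, -4)
Solving gives a = (-4, -4, -3).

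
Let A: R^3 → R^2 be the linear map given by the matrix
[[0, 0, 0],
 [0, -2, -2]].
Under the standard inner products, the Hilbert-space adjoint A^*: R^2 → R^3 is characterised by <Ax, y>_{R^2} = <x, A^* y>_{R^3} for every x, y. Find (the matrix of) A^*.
A^* = A^T =
[[0, 0],
 [0, -2],
 [0, -2]]

For real matrices with standard dot products, the defining identity <Ax, y> = <x, A^* y> gives (Ax)^T y = x^T (A^*) y, i.e. x^T A^T y = x^T (A^*) y. Since this holds for all x, y, we must have A^* = A^T. Therefore
A^* =
[[0, 0],
 [0, -2],
 [0, -2]].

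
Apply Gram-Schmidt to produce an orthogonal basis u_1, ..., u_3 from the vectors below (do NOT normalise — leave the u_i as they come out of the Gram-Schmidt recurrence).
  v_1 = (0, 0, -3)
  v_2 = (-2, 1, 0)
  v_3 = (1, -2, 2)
Orthogonal basis:
  u_1 = (0, 0, -3)
  u_2 = (-2, 1, 0)
  u_3 = (-3/5, -6/5, 0)

Apply the Gram-Schmidt recurrence
  u_1 = v_1
  u_i = v_i − Σ_{j<i} ((v_i · u_j) / (u_j · u_j)) · u_j.

Step by step this gives:
  u_1 = (0, 0, -3)
  u_2 = (-2, 1, 0)
  u_3 = (-3/5, -6/5, 0)

Orthogonality check:
  u_2 · u_1 = 0 (should be 0)
  u_3 · u_1 = 0 (should be 0)
  u_3 · u_2 = 0 (should be 0)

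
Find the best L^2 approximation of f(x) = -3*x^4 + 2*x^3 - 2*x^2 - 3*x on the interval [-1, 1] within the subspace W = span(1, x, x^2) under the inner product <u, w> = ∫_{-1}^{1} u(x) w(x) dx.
g(x) = -32*x^2/7 - 9*x/5 + 9/35

The best approximation g ∈ W is the orthogonal projection of f onto W. Writing g = a_0 + a_1 x + a_2 x^2, the coefficients solve the normal equations G · a = b where
  G_{ij} = <φ_i, φ_j> and b_i = <f, φ_i>, with φ_0 = 1, φ_1 = x, φ_2 = x^2.
G =
  [2, 0, 2/3]
  [0, 2/3, 0]
  [2/3, 0, 2/5],
b = (-38/15, -6/5, -58/35).
Solving gives a_0 = 9/35, a_1 = -9/5, a_2 = -32/7, so
  g(x) = -32*x^2/7 - 9*x/5 + 9/35.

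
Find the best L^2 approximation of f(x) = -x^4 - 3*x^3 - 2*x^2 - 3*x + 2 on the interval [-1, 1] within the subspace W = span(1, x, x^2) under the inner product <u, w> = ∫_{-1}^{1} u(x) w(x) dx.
g(x) = -20*x^2/7 - 24*x/5 + 73/35

The best approximation g ∈ W is the orthogonal projection of f onto W. Writing g = a_0 + a_1 x + a_2 x^2, the coefficients solve the normal equations G · a = b where
  G_{ij} = <φ_i, φ_j> and b_i = <f, φ_i>, with φ_0 = 1, φ_1 = x, φ_2 = x^2.
G =
  [2, 0, 2/3]
  [0, 2/3, 0]
  [2/3, 0, 2/5],
b = (34/15, -16/5, 26/105).
Solving gives a_0 = 73/35, a_1 = -24/5, a_2 = -20/7, so
  g(x) = -20*x^2/7 - 24*x/5 + 73/35.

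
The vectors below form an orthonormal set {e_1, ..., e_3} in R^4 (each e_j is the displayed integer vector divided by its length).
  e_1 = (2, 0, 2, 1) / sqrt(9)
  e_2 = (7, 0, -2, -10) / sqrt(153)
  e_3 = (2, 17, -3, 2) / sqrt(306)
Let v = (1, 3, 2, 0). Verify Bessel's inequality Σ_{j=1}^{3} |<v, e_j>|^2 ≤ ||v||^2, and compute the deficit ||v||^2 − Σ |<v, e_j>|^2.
Σ |<v, e_j>|^2 = 203/18; ||v||^2 = 14; deficit = 49/18

Write each e_j = u_j / sqrt(<u_j, u_j>) where u_j is the displayed integer vector. Then <v, e_j> = <v, u_j> / sqrt(<u_j, u_j>), so |<v, e_j>|^2 = <v, u_j>^2 / <u_j, u_j>.
Coefficients: <v, e_1> = 6/sqrt(9), <v, e_2> = 3/sqrt(153), <v, e_3> = 47/sqrt(306).
Square and sum: Σ |<v, e_j>|^2 = 203/18.
Compute ||v||^2 = v·v = 14.
Deficit = 14 − 203/18 = 49/18 ≥ 0, confirming Bessel's inequality. (The deficit equals ||v − Σ <v,e_j> e_j||^2, the squared distance from v to span{e_j}.)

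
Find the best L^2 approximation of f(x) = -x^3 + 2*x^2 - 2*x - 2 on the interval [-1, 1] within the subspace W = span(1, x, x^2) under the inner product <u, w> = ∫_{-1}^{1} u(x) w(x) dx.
g(x) = 2*x^2 - 13*x/5 - 2

The best approximation g ∈ W is the orthogonal projection of f onto W. Writing g = a_0 + a_1 x + a_2 x^2, the coefficients solve the normal equations G · a = b where
  G_{ij} = <φ_i, φ_j> and b_i = <f, φ_i>, with φ_0 = 1, φ_1 = x, φ_2 = x^2.
G =
  [2, 0, 2/3]
  [0, 2/3, 0]
  [2/3, 0, 2/5],
b = (-8/3, -26/15, -8/15).
Solving gives a_0 = -2, a_1 = -13/5, a_2 = 2, so
  g(x) = 2*x^2 - 13*x/5 - 2.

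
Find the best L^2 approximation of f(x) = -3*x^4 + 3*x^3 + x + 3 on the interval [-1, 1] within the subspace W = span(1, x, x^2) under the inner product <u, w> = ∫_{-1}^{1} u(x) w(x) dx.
g(x) = -18*x^2/7 + 14*x/5 + 114/35

The best approximation g ∈ W is the orthogonal projection of f onto W. Writing g = a_0 + a_1 x + a_2 x^2, the coefficients solve the normal equations G · a = b where
  G_{ij} = <φ_i, φ_j> and b_i = <f, φ_i>, with φ_0 = 1, φ_1 = x, φ_2 = x^2.
G =
  [2, 0, 2/3]
  [0, 2/3, 0]
  [2/3, 0, 2/5],
b = (24/5, 28/15, 8/7).
Solving gives a_0 = 114/35, a_1 = 14/5, a_2 = -18/7, so
  g(x) = -18*x^2/7 + 14*x/5 + 114/35.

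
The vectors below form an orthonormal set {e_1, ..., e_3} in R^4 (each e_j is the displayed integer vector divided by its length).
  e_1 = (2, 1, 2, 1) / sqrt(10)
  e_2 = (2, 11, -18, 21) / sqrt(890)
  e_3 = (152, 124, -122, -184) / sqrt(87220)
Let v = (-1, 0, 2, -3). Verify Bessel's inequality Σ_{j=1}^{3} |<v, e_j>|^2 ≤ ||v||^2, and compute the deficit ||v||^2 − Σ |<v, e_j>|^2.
Σ |<v, e_j>|^2 = 2901/245; ||v||^2 = 14; deficit = 529/245

Write each e_j = u_j / sqrt(<u_j, u_j>) where u_j is the displayed integer vector. Then <v, e_j> = <v, u_j> / sqrt(<u_j, u_j>), so |<v, e_j>|^2 = <v, u_j>^2 / <u_j, u_j>.
Coefficients: <v, e_1> = -1/sqrt(10), <v, e_2> = -101/sqrt(890), <v, e_3> = 156/sqrt(87220).
Square and sum: Σ |<v, e_j>|^2 = 2901/245.
Compute ||v||^2 = v·v = 14.
Deficit = 14 − 2901/245 = 529/245 ≥ 0, confirming Bessel's inequality. (The deficit equals ||v − Σ <v,e_j> e_j||^2, the squared distance from v to span{e_j}.)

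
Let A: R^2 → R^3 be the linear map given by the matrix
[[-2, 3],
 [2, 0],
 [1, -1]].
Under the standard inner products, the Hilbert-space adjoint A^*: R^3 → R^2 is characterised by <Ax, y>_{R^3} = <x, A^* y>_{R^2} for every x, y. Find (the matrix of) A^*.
A^* = A^T =
[[-2, 2, 1],
 [3, 0, -1]]

For real matrices with standard dot products, the defining identity <Ax, y> = <x, A^* y> gives (Ax)^T y = x^T (A^*) y, i.e. x^T A^T y = x^T (A^*) y. Since this holds for all x, y, we must have A^* = A^T. Therefore
A^* =
[[-2, 2, 1],
 [3, 0, -1]].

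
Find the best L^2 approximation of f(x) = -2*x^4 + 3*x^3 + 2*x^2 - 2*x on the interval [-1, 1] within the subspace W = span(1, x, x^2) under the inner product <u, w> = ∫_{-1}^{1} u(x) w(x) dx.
g(x) = 2*x^2/7 - x/5 + 6/35

The best approximation g ∈ W is the orthogonal projection of f onto W. Writing g = a_0 + a_1 x + a_2 x^2, the coefficients solve the normal equations G · a = b where
  G_{ij} = <φ_i, φ_j> and b_i = <f, φ_i>, with φ_0 = 1, φ_1 = x, φ_2 = x^2.
G =
  [2, 0, 2/3]
  [0, 2/3, 0]
  [2/3, 0, 2/5],
b = (8/15, -2/15, 8/35).
Solving gives a_0 = 6/35, a_1 = -1/5, a_2 = 2/7, so
  g(x) = 2*x^2/7 - x/5 + 6/35.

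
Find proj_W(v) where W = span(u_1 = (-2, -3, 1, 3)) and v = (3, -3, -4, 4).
proj_W(v) = (-22/23, -33/23, 11/23, 33/23)

Set up U = [u_1 | ... | u_1] ∈ R^(4×1). The projector onto W = col(U) is P = U (U^T U)^(-1) U^T.
Compute U^T U =
  [23],
and U^T v = (11).
Solve U^T U · c = U^T v for the coefficients: c = (11/23). The projection is proj_W(v) = U c.
Check: (v - proj_W(v)) · u_1 = 0  (should be 0).
Result: proj_W(v) = (-22/23, -33/23, 11/23, 33/23).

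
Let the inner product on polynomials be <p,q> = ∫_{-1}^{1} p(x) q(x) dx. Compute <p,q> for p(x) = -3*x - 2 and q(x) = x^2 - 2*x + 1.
<p,q> = -4/3

Expand the product: p(x)·q(x) = -3*x^3 + 4*x^2 + x - 2.
∫_{-1}^{1} of each monomial x^k gives [2/(k+1) if k even, 0 if k odd]. Integrating term-by-term (or equivalently evaluating the antiderivative F(x) = -3*x^4/4 + 4*x^3/3 + x^2/2 - 2*x at the endpoints):
  F(1) − F(−1) = -11/12 − (5/12) = -4/3.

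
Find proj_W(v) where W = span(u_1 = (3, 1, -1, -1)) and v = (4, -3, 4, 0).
proj_W(v) = (5/4, 5/12, -5/12, -5/12)

Set up U = [u_1 | ... | u_1] ∈ R^(4×1). The projector onto W = col(U) is P = U (U^T U)^(-1) U^T.
Compute U^T U =
  [12],
and U^T v = (5).
Solve U^T U · c = U^T v for the coefficients: c = (5/12). The projection is proj_W(v) = U c.
Check: (v - proj_W(v)) · u_1 = 0  (should be 0).
Result: proj_W(v) = (5/4, 5/12, -5/12, -5/12).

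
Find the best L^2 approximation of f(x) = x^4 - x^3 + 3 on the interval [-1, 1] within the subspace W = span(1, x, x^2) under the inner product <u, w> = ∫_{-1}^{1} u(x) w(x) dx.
g(x) = 6*x^2/7 - 3*x/5 + 102/35

The best approximation g ∈ W is the orthogonal projection of f onto W. Writing g = a_0 + a_1 x + a_2 x^2, the coefficients solve the normal equations G · a = b where
  G_{ij} = <φ_i, φ_j> and b_i = <f, φ_i>, with φ_0 = 1, φ_1 = x, φ_2 = x^2.
G =
  [2, 0, 2/3]
  [0, 2/3, 0]
  [2/3, 0, 2/5],
b = (32/5, -2/5, 16/7).
Solving gives a_0 = 102/35, a_1 = -3/5, a_2 = 6/7, so
  g(x) = 6*x^2/7 - 3*x/5 + 102/35.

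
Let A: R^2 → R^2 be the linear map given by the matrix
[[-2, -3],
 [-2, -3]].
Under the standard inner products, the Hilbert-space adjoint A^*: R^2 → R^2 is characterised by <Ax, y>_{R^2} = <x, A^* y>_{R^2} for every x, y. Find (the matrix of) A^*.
A^* = A^T =
[[-2, -2],
 [-3, -3]]

For real matrices with standard dot products, the defining identity <Ax, y> = <x, A^* y> gives (Ax)^T y = x^T (A^*) y, i.e. x^T A^T y = x^T (A^*) y. Since this holds for all x, y, we must have A^* = A^T. Therefore
A^* =
[[-2, -2],
 [-3, -3]].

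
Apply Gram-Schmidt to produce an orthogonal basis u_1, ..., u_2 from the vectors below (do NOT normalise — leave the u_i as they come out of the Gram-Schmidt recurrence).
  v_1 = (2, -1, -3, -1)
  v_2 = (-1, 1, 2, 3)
Orthogonal basis:
  u_1 = (2, -1, -3, -1)
  u_2 = (3/5, 1/5, -2/5, 11/5)

Apply the Gram-Schmidt recurrence
  u_1 = v_1
  u_i = v_i − Σ_{j<i} ((v_i · u_j) / (u_j · u_j)) · u_j.

Step by step this gives:
  u_1 = (2, -1, -3, -1)
  u_2 = (3/5, 1/5, -2/5, 11/5)

Orthogonality check:
  u_2 · u_1 = 0 (should be 0)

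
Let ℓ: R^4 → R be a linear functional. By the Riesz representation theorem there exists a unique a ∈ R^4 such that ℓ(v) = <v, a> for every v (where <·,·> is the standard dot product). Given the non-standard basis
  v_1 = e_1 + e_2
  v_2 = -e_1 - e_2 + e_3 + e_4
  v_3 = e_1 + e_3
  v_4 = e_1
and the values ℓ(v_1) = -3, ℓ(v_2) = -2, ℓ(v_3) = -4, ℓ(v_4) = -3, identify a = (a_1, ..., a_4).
a = (-3, 0, -1, -4)

Write a = (a_1, ..., a_4) in the standard basis. For each basis vector v_i, ℓ(v_i) = <v_i, a> is a linear equation in the a_j's. Collect the n equations into a matrix system V a = ℓ, where row i of V is v_i (expressed in the standard basis). Since V is invertible (lower-triangular with 1s on the diagonal, up to permutation), solve by back-substitution:
  V =
[[1, 1, 0, 0],
 [-1, -1, 1, 1],
 [1, 0, 1, 0],
 [1, 0, 0, 0]]
  V a = (-3, -2, -4, -3)
Solving gives a = (-3, 0, -1, -4).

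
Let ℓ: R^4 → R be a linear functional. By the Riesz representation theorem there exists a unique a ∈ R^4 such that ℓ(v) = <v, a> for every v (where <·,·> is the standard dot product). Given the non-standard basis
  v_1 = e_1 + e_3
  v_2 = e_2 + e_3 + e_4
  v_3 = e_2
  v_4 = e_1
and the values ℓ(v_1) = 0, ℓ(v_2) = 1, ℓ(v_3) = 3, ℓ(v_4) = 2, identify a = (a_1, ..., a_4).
a = (2, 3, -2, 0)

Write a = (a_1, ..., a_4) in the standard basis. For each basis vector v_i, ℓ(v_i) = <v_i, a> is a linear equation in the a_j's. Collect the n equations into a matrix system V a = ℓ, where row i of V is v_i (expressed in the standard basis). Since V is invertible (lower-triangular with 1s on the diagonal, up to permutation), solve by back-substitution:
  V =
[[1, 0, 1, 0],
 [0, 1, 1, 1],
 [0, 1, 0, 0],
 [1, 0, 0, 0]]
  V a = (0, 1, 3, 2)
Solving gives a = (2, 3, -2, 0).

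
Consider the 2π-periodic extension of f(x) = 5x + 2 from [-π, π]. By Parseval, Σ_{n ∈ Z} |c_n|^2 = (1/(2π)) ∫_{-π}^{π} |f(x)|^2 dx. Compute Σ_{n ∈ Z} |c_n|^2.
Σ |c_n|^2 = 25π^2/3 + 4

Expand and integrate term by term over [-π, π]:
  ∫ (5x)^2 dx = 25·(2π^3/3); ∫ 2·5·(2)·x dx = 0 (odd integrand); ∫ 2^2 dx = 4·2π.
So (1/(2π)) ∫_{-π}^{π} (5x + 2)^2 dx = 25π^2/3 + 4 = 25π^2/3 + 4.
Parseval ⇒ Σ |c_n|^2 = 25π^2/3 + 4.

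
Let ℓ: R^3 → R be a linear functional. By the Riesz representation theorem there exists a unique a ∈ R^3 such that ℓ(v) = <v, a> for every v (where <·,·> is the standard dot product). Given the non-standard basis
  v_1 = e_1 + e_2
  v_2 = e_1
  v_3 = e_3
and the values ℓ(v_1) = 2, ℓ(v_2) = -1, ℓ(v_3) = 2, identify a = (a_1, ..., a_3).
a = (-1, 3, 2)

Write a = (a_1, ..., a_3) in the standard basis. For each basis vector v_i, ℓ(v_i) = <v_i, a> is a linear equation in the a_j's. Collect the n equations into a matrix system V a = ℓ, where row i of V is v_i (expressed in the standard basis). Since V is invertible (lower-triangular with 1s on the diagonal, up to permutation), solve by back-substitution:
  V =
[[1, 1, 0],
 [1, 0, 0],
 [0, 0, 1]]
  V a = (2, -1, 2)
Solving gives a = (-1, 3, 2).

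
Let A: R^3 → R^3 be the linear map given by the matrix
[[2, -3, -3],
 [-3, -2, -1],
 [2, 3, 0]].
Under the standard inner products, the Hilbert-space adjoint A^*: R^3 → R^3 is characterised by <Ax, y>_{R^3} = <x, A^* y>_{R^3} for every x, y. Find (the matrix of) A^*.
A^* = A^T =
[[2, -3, 2],
 [-3, -2, 3],
 [-3, -1, 0]]

For real matrices with standard dot products, the defining identity <Ax, y> = <x, A^* y> gives (Ax)^T y = x^T (A^*) y, i.e. x^T A^T y = x^T (A^*) y. Since this holds for all x, y, we must have A^* = A^T. Therefore
A^* =
[[2, -3, 2],
 [-3, -2, 3],
 [-3, -1, 0]].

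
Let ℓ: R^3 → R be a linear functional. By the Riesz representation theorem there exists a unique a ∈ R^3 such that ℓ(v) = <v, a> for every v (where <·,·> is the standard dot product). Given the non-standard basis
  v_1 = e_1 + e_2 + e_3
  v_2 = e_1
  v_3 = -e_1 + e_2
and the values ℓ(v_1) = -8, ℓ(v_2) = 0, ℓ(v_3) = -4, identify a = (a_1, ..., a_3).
a = (0, -4, -4)

Write a = (a_1, ..., a_3) in the standard basis. For each basis vector v_i, ℓ(v_i) = <v_i, a> is a linear equation in the a_j's. Collect the n equations into a matrix system V a = ℓ, where row i of V is v_i (expressed in the standard basis). Since V is invertible (lower-triangular with 1s on the diagonal, up to permutation), solve by back-substitution:
  V =
[[1, 1, 1],
 [1, 0, 0],
 [-1, 1, 0]]
  V a = (-8, 0, -4)
Solving gives a = (0, -4, -4).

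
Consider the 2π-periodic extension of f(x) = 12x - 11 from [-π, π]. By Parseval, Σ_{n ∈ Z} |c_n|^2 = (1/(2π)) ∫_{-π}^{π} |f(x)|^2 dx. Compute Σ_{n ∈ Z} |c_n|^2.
Σ |c_n|^2 = 48π^2 + 121

Expand and integrate term by term over [-π, π]:
  ∫ (12x)^2 dx = 144·(2π^3/3); ∫ 2·12·(-11)·x dx = 0 (odd integrand); ∫ (-11)^2 dx = 121·2π.
So (1/(2π)) ∫_{-π}^{π} (12x - 11)^2 dx = 144π^2/3 + 121 = 48π^2 + 121.
Parseval ⇒ Σ |c_n|^2 = 48π^2 + 121.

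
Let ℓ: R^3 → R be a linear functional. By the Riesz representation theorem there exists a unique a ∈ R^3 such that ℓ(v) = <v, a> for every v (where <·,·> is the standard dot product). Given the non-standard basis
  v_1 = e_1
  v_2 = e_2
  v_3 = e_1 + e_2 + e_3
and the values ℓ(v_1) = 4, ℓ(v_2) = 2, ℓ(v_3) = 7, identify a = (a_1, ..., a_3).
a = (4, 2, 1)

Write a = (a_1, ..., a_3) in the standard basis. For each basis vector v_i, ℓ(v_i) = <v_i, a> is a linear equation in the a_j's. Collect the n equations into a matrix system V a = ℓ, where row i of V is v_i (expressed in the standard basis). Since V is invertible (lower-triangular with 1s on the diagonal, up to permutation), solve by back-substitution:
  V =
[[1, 0, 0],
 [0, 1, 0],
 [1, 1, 1]]
  V a = (4, 2, 7)
Solving gives a = (4, 2, 1).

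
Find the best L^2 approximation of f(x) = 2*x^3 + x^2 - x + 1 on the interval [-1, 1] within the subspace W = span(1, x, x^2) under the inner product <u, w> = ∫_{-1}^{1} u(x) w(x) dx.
g(x) = x^2 + x/5 + 1

The best approximation g ∈ W is the orthogonal projection of f onto W. Writing g = a_0 + a_1 x + a_2 x^2, the coefficients solve the normal equations G · a = b where
  G_{ij} = <φ_i, φ_j> and b_i = <f, φ_i>, with φ_0 = 1, φ_1 = x, φ_2 = x^2.
G =
  [2, 0, 2/3]
  [0, 2/3, 0]
  [2/3, 0, 2/5],
b = (8/3, 2/15, 16/15).
Solving gives a_0 = 1, a_1 = 1/5, a_2 = 1, so
  g(x) = x^2 + x/5 + 1.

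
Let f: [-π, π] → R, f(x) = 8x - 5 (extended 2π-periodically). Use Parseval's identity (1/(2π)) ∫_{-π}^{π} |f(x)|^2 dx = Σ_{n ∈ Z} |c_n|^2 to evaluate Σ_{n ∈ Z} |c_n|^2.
Σ |c_n|^2 = 64π^2/3 + 25

Expand and integrate term by term over [-π, π]:
  ∫ (8x)^2 dx = 64·(2π^3/3); ∫ 2·8·(-5)·x dx = 0 (odd integrand); ∫ (-5)^2 dx = 25·2π.
So (1/(2π)) ∫_{-π}^{π} (8x - 5)^2 dx = 64π^2/3 + 25 = 64π^2/3 + 25.
Parseval ⇒ Σ |c_n|^2 = 64π^2/3 + 25.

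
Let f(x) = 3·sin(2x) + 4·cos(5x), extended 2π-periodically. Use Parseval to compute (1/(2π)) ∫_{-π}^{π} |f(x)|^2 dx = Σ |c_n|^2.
Σ |c_n|^2 = 25/2

Expand |f|^2 and use orthogonality of {sin(nx), cos(mx)} on [-π, π]:
  ∫_{-π}^{π} sin(nx)^2 dx = π, ∫ cos(mx)^2 dx = π, and cross terms integrate to 0.
So ∫_{-π}^{π} f(x)^2 dx = 3^2 · π + 4^2 · π = (9 + 16)π.
Divide by 2π: (9 + 16)/2 = 25/2.
By Parseval, this equals Σ |c_n|^2.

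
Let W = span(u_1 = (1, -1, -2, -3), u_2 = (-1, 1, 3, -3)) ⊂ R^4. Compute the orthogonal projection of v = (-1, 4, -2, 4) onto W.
proj_W(v) = (-5/23, 5/23, -4/23, 99/23)

Set up U = [u_1 | ... | u_2] ∈ R^(4×2). The projector onto W = col(U) is P = U (U^T U)^(-1) U^T.
Compute U^T U =
  [15, 1]
  [1, 20],
and U^T v = (-13, -13).
Solve U^T U · c = U^T v for the coefficients: c = (-19/23, -14/23). The projection is proj_W(v) = U c.
Check: (v - proj_W(v)) · u_1 = 0  (should be 0).
Check: (v - proj_W(v)) · u_2 = 0  (should be 0).
Result: proj_W(v) = (-5/23, 5/23, -4/23, 99/23).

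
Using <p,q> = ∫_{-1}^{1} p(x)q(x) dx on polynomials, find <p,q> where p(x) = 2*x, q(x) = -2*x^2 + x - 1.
<p,q> = 4/3

Expand the product: p(x)·q(x) = -4*x^3 + 2*x^2 - 2*x.
∫_{-1}^{1} of each monomial x^k gives [2/(k+1) if k even, 0 if k odd]. Integrating term-by-term (or equivalently evaluating the antiderivative F(x) = -x^4 + 2*x^3/3 - x^2 at the endpoints):
  F(1) − F(−1) = -4/3 − (-8/3) = 4/3.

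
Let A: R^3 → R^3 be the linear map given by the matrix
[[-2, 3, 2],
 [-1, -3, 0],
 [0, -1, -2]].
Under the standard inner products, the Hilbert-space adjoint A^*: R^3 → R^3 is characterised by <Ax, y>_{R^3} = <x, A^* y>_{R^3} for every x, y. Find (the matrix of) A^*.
A^* = A^T =
[[-2, -1, 0],
 [3, -3, -1],
 [2, 0, -2]]

For real matrices with standard dot products, the defining identity <Ax, y> = <x, A^* y> gives (Ax)^T y = x^T (A^*) y, i.e. x^T A^T y = x^T (A^*) y. Since this holds for all x, y, we must have A^* = A^T. Therefore
A^* =
[[-2, -1, 0],
 [3, -3, -1],
 [2, 0, -2]].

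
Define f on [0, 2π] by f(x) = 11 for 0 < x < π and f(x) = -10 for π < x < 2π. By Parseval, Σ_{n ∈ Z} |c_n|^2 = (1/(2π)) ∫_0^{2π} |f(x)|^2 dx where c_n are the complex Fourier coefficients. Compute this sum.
Σ |c_n|^2 = 221/2

Parseval equates the L^2 energy of f (normalised by 1/(2π)) with the ℓ^2 sum of its Fourier coefficients: (1/(2π)) ∫_0^{2π} |f|^2 = Σ |c_n|^2.
Compute the left side: (1/(2π)) [∫_0^π 11^2 dx + ∫_π^{2π} (-10)^2 dx] = (1/(2π)) · (121π + 100π) = (121 + 100)/2 = 221/2.
So Σ_{n ∈ Z} |c_n|^2 = 221/2.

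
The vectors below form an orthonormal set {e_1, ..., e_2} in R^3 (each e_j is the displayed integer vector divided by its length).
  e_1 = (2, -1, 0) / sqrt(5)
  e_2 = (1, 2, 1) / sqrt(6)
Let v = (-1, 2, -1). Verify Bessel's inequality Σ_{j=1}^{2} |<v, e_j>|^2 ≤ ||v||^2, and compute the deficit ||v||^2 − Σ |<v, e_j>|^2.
Σ |<v, e_j>|^2 = 58/15; ||v||^2 = 6; deficit = 32/15

Write each e_j = u_j / sqrt(<u_j, u_j>) where u_j is the displayed integer vector. Then <v, e_j> = <v, u_j> / sqrt(<u_j, u_j>), so |<v, e_j>|^2 = <v, u_j>^2 / <u_j, u_j>.
Coefficients: <v, e_1> = -4/sqrt(5), <v, e_2> = 2/sqrt(6).
Square and sum: Σ |<v, e_j>|^2 = 58/15.
Compute ||v||^2 = v·v = 6.
Deficit = 6 − 58/15 = 32/15 ≥ 0, confirming Bessel's inequality. (The deficit equals ||v − Σ <v,e_j> e_j||^2, the squared distance from v to span{e_j}.)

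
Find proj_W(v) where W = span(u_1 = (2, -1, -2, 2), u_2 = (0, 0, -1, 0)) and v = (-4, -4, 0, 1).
proj_W(v) = (-4/9, 2/9, 0, -4/9)

Set up U = [u_1 | ... | u_2] ∈ R^(4×2). The projector onto W = col(U) is P = U (U^T U)^(-1) U^T.
Compute U^T U =
  [13, 2]
  [2, 1],
and U^T v = (-2, 0).
Solve U^T U · c = U^T v for the coefficients: c = (-2/9, 4/9). The projection is proj_W(v) = U c.
Check: (v - proj_W(v)) · u_1 = 0  (should be 0).
Check: (v - proj_W(v)) · u_2 = 0  (should be 0).
Result: proj_W(v) = (-4/9, 2/9, 0, -4/9).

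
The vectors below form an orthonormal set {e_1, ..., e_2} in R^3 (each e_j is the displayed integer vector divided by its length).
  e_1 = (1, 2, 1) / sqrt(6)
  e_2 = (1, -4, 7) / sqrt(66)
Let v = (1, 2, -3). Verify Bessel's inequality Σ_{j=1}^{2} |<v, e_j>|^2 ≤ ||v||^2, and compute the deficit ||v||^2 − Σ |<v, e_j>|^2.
Σ |<v, e_j>|^2 = 138/11; ||v||^2 = 14; deficit = 16/11

Write each e_j = u_j / sqrt(<u_j, u_j>) where u_j is the displayed integer vector. Then <v, e_j> = <v, u_j> / sqrt(<u_j, u_j>), so |<v, e_j>|^2 = <v, u_j>^2 / <u_j, u_j>.
Coefficients: <v, e_1> = 2/sqrt(6), <v, e_2> = -28/sqrt(66).
Square and sum: Σ |<v, e_j>|^2 = 138/11.
Compute ||v||^2 = v·v = 14.
Deficit = 14 − 138/11 = 16/11 ≥ 0, confirming Bessel's inequality. (The deficit equals ||v − Σ <v,e_j> e_j||^2, the squared distance from v to span{e_j}.)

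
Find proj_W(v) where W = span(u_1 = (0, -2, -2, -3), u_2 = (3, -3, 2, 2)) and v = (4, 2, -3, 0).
proj_W(v) = (4/71, -64/213, -44/213, -70/213)

Set up U = [u_1 | ... | u_2] ∈ R^(4×2). The projector onto W = col(U) is P = U (U^T U)^(-1) U^T.
Compute U^T U =
  [17, -4]
  [-4, 26],
and U^T v = (2, 0).
Solve U^T U · c = U^T v for the coefficients: c = (26/213, 4/213). The projection is proj_W(v) = U c.
Check: (v - proj_W(v)) · u_1 = 0  (should be 0).
Check: (v - proj_W(v)) · u_2 = 0  (should be 0).
Result: proj_W(v) = (4/71, -64/213, -44/213, -70/213).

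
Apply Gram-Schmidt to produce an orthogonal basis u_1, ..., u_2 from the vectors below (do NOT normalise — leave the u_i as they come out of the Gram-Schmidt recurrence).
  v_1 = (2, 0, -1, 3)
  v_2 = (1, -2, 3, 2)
Orthogonal basis:
  u_1 = (2, 0, -1, 3)
  u_2 = (2/7, -2, 47/14, 13/14)

Apply the Gram-Schmidt recurrence
  u_1 = v_1
  u_i = v_i − Σ_{j<i} ((v_i · u_j) / (u_j · u_j)) · u_j.

Step by step this gives:
  u_1 = (2, 0, -1, 3)
  u_2 = (2/7, -2, 47/14, 13/14)

Orthogonality check:
  u_2 · u_1 = 0 (should be 0)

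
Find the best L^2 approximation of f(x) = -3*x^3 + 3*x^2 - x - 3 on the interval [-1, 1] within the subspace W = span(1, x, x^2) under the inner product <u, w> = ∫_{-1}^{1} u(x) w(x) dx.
g(x) = 3*x^2 - 14*x/5 - 3

The best approximation g ∈ W is the orthogonal projection of f onto W. Writing g = a_0 + a_1 x + a_2 x^2, the coefficients solve the normal equations G · a = b where
  G_{ij} = <φ_i, φ_j> and b_i = <f, φ_i>, with φ_0 = 1, φ_1 = x, φ_2 = x^2.
G =
  [2, 0, 2/3]
  [0, 2/3, 0]
  [2/3, 0, 2/5],
b = (-4, -28/15, -4/5).
Solving gives a_0 = -3, a_1 = -14/5, a_2 = 3, so
  g(x) = 3*x^2 - 14*x/5 - 3.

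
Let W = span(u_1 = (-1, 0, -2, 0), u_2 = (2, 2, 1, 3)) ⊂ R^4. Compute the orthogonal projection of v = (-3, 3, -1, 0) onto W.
proj_W(v) = (-28/37, 15/37, -157/74, 45/74)

Set up U = [u_1 | ... | u_2] ∈ R^(4×2). The projector onto W = col(U) is P = U (U^T U)^(-1) U^T.
Compute U^T U =
  [5, -4]
  [-4, 18],
and U^T v = (5, -1).
Solve U^T U · c = U^T v for the coefficients: c = (43/37, 15/74). The projection is proj_W(v) = U c.
Check: (v - proj_W(v)) · u_1 = 0  (should be 0).
Check: (v - proj_W(v)) · u_2 = 0  (should be 0).
Result: proj_W(v) = (-28/37, 15/37, -157/74, 45/74).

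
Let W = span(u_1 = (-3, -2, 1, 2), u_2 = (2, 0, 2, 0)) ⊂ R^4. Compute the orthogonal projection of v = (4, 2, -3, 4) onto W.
proj_W(v) = (7/4, 5/4, -3/4, -5/4)

Set up U = [u_1 | ... | u_2] ∈ R^(4×2). The projector onto W = col(U) is P = U (U^T U)^(-1) U^T.
Compute U^T U =
  [18, -4]
  [-4, 8],
and U^T v = (-11, 2).
Solve U^T U · c = U^T v for the coefficients: c = (-5/8, -1/16). The projection is proj_W(v) = U c.
Check: (v - proj_W(v)) · u_1 = 0  (should be 0).
Check: (v - proj_W(v)) · u_2 = 0  (should be 0).
Result: proj_W(v) = (7/4, 5/4, -3/4, -5/4).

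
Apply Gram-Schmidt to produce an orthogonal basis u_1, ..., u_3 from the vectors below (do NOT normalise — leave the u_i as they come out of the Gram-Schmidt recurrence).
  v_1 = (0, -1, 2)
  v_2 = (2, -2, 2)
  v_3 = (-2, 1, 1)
Orthogonal basis:
  u_1 = (0, -1, 2)
  u_2 = (2, -4/5, -2/5)
  u_3 = (1/6, 1/3, 1/6)

Apply the Gram-Schmidt recurrence
  u_1 = v_1
  u_i = v_i − Σ_{j<i} ((v_i · u_j) / (u_j · u_j)) · u_j.

Step by step this gives:
  u_1 = (0, -1, 2)
  u_2 = (2, -4/5, -2/5)
  u_3 = (1/6, 1/3, 1/6)

Orthogonality check:
  u_2 · u_1 = 0 (should be 0)
  u_3 · u_1 = 0 (should be 0)
  u_3 · u_2 = 0 (should be 0)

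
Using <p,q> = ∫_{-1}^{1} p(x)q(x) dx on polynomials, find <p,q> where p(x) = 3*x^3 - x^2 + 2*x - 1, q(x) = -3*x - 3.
<p,q> = 2/5

Expand the product: p(x)·q(x) = -9*x^4 - 6*x^3 - 3*x^2 - 3*x + 3.
∫_{-1}^{1} of each monomial x^k gives [2/(k+1) if k even, 0 if k odd]. Integrating term-by-term (or equivalently evaluating the antiderivative F(x) = -9*x^5/5 - 3*x^4/2 - x^3 - 3*x^2/2 + 3*x at the endpoints):
  F(1) − F(−1) = -14/5 − (-16/5) = 2/5.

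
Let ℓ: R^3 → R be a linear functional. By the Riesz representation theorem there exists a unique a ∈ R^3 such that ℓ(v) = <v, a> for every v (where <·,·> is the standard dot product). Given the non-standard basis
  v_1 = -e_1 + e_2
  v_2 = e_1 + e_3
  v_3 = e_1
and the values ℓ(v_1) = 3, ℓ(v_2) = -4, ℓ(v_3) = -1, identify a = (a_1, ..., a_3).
a = (-1, 2, -3)

Write a = (a_1, ..., a_3) in the standard basis. For each basis vector v_i, ℓ(v_i) = <v_i, a> is a linear equation in the a_j's. Collect the n equations into a matrix system V a = ℓ, where row i of V is v_i (expressed in the standard basis). Since V is invertible (lower-triangular with 1s on the diagonal, up to permutation), solve by back-substitution:
  V =
[[-1, 1, 0],
 [1, 0, 1],
 [1, 0, 0]]
  V a = (3, -4, -1)
Solving gives a = (-1, 2, -3).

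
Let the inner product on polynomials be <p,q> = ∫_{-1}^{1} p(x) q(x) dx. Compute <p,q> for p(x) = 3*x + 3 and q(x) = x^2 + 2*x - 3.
<p,q> = -12

Expand the product: p(x)·q(x) = 3*x^3 + 9*x^2 - 3*x - 9.
∫_{-1}^{1} of each monomial x^k gives [2/(k+1) if k even, 0 if k odd]. Integrating term-by-term (or equivalently evaluating the antiderivative F(x) = 3*x^4/4 + 3*x^3 - 3*x^2/2 - 9*x at the endpoints):
  F(1) − F(−1) = -27/4 − (21/4) = -12.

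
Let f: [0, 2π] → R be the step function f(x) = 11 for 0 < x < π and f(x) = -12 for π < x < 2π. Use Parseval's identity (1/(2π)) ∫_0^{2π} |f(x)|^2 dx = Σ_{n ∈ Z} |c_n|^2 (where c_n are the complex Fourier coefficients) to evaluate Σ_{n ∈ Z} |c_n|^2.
Σ |c_n|^2 = 265/2

Parseval equates the L^2 energy of f (normalised by 1/(2π)) with the ℓ^2 sum of its Fourier coefficients: (1/(2π)) ∫_0^{2π} |f|^2 = Σ |c_n|^2.
Compute the left side: (1/(2π)) [∫_0^π 11^2 dx + ∫_π^{2π} (-12)^2 dx] = (1/(2π)) · (121π + 144π) = (121 + 144)/2 = 265/2.
So Σ_{n ∈ Z} |c_n|^2 = 265/2.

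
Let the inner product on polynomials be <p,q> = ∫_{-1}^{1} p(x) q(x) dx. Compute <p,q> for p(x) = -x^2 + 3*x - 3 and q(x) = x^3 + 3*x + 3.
<p,q> = -64/5

Expand the product: p(x)·q(x) = -x^5 + 3*x^4 - 6*x^3 + 6*x^2 - 9.
∫_{-1}^{1} of each monomial x^k gives [2/(k+1) if k even, 0 if k odd]. Integrating term-by-term (or equivalently evaluating the antiderivative F(x) = -x^6/6 + 3*x^5/5 - 3*x^4/2 + 2*x^3 - 9*x at the endpoints):
  F(1) − F(−1) = -121/15 − (71/15) = -64/5.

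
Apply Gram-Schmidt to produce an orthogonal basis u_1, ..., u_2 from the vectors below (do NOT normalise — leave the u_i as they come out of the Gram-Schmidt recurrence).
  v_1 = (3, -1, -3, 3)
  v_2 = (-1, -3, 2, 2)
Orthogonal basis:
  u_1 = (3, -1, -3, 3)
  u_2 = (-1, -3, 2, 2)

Apply the Gram-Schmidt recurrence
  u_1 = v_1
  u_i = v_i − Σ_{j<i} ((v_i · u_j) / (u_j · u_j)) · u_j.

Step by step this gives:
  u_1 = (3, -1, -3, 3)
  u_2 = (-1, -3, 2, 2)

Orthogonality check:
  u_2 · u_1 = 0 (should be 0)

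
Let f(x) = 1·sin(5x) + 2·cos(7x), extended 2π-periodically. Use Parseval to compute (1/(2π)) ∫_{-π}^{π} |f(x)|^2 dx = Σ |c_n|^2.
Σ |c_n|^2 = 5/2

Expand |f|^2 and use orthogonality of {sin(nx), cos(mx)} on [-π, π]:
  ∫_{-π}^{π} sin(nx)^2 dx = π, ∫ cos(mx)^2 dx = π, and cross terms integrate to 0.
So ∫_{-π}^{π} f(x)^2 dx = 1^2 · π + 2^2 · π = (1 + 4)π.
Divide by 2π: (1 + 4)/2 = 5/2.
By Parseval, this equals Σ |c_n|^2.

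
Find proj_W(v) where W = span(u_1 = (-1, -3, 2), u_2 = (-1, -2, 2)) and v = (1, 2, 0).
proj_W(v) = (1/5, 2, -2/5)

Set up U = [u_1 | ... | u_2] ∈ R^(3×2). The projector onto W = col(U) is P = U (U^T U)^(-1) U^T.
Compute U^T U =
  [14, 11]
  [11, 9],
and U^T v = (-7, -5).
Solve U^T U · c = U^T v for the coefficients: c = (-8/5, 7/5). The projection is proj_W(v) = U c.
Check: (v - proj_W(v)) · u_1 = 0  (should be 0).
Check: (v - proj_W(v)) · u_2 = 0  (should be 0).
Result: proj_W(v) = (1/5, 2, -2/5).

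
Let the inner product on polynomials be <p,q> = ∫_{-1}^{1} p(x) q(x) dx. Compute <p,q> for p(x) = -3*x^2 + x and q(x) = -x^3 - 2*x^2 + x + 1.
<p,q> = 2/3

Expand the product: p(x)·q(x) = 3*x^5 + 5*x^4 - 5*x^3 - 2*x^2 + x.
∫_{-1}^{1} of each monomial x^k gives [2/(k+1) if k even, 0 if k odd]. Integrating term-by-term (or equivalently evaluating the antiderivative F(x) = x^6/2 + x^5 - 5*x^4/4 - 2*x^3/3 + x^2/2 at the endpoints):
  F(1) − F(−1) = 1/12 − (-7/12) = 2/3.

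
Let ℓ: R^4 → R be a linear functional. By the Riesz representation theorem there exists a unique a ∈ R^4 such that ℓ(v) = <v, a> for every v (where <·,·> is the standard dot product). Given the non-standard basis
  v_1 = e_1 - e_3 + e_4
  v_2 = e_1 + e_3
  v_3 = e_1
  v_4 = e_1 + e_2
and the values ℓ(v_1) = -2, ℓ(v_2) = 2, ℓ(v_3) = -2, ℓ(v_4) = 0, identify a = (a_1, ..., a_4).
a = (-2, 2, 4, 4)

Write a = (a_1, ..., a_4) in the standard basis. For each basis vector v_i, ℓ(v_i) = <v_i, a> is a linear equation in the a_j's. Collect the n equations into a matrix system V a = ℓ, where row i of V is v_i (expressed in the standard basis). Since V is invertible (lower-triangular with 1s on the diagonal, up to permutation), solve by back-substitution:
  V =
[[1, 0, -1, 1],
 [1, 0, 1, 0],
 [1, 0, 0, 0],
 [1, 1, 0, 0]]
  V a = (-2, 2, -2, 0)
Solving gives a = (-2, 2, 4, 4).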